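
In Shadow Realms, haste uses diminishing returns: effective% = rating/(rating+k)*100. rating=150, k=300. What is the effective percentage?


effective% = rating / (rating + k) * 100
= 150 / (150 + 300) * 100
= 150 / 450 * 100
= 0.333333 * 100
= 33.33%

33.33%


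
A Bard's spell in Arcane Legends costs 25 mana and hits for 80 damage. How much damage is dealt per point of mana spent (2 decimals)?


Efficiency = damage / mana
= 80 / 25
= 3.20

3.20 dmg/mana


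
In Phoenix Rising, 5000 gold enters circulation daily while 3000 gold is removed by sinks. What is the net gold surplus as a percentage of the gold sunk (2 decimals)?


Net gold = 5000 - 3000 = 2000
Inflation rate = net / sunk * 100 = 2000 / 3000 * 100
= 0.666667 * 100
= 66.67%

66.67%


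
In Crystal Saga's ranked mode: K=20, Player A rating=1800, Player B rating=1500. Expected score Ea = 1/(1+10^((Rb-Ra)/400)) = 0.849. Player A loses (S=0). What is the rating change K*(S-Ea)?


Elo update: delta = K * (S - Ea), where S = 0 (loses)
S - Ea = 0 - 0.849 = -0.849
Rating change = 20 * -0.849
= -16.98

-16.98 rating points


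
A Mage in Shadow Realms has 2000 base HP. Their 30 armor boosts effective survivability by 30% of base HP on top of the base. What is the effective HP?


EHP = 2000 * (1 + 30/100)
= 2000 * (1 + 0.3)
= 2000 * 1.3
= 2600.0

2600.0 EHP


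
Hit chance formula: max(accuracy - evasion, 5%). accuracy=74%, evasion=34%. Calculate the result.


accuracy - evasion = 74 - 34 = 40
Apply floor: max(40, 5) = 40
Hit chance = 40%

40%


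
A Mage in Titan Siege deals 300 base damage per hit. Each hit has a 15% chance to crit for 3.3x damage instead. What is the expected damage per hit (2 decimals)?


E[dmg] = base * (1 + crit_chance * (crit_mult - 1))
cc as decimal = 15/100 = 0.15
cm - 1 = 3.3 - 1 = 2.3
Bonus factor = 0.15 * 2.3 = 0.345
Total multiplier = 1 + 0.345 = 1.345
Expected damage = 300 * 1.345 = 403.50

403.50 damage


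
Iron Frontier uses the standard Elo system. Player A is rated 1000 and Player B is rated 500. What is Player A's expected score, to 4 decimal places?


Elo expected score: Ea = 1/(1 + 10^((Rb-Ra)/400))
Rb - Ra = 500 - 1000 = -500
(Rb-Ra)/400 = -500/400 = -1.25
10^-1.25 = 0.056234
Ea = 1/(1 + 0.056234) = 1/1.056234 = 0.9468

0.9468


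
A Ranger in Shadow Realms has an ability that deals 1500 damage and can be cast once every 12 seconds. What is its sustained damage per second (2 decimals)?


DPS = damage / cooldown
= 1500 / 12
= 125.00

125.00 DPS


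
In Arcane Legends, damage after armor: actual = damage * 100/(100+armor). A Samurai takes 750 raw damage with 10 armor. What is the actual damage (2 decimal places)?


actual = 750 * 100 / (100 + 10)
= 750 * 100 / 110
= 75000 / 110
= 681.82

681.82 damage


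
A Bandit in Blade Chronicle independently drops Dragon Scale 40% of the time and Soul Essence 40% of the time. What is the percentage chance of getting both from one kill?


For independent events, P(both) = P(A) * P(B)
= 40% * 40%
= 1600 / 100 %
= 16.0%

16.0%


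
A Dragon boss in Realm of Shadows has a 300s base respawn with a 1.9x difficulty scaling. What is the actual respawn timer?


Respawn time = base * multiplier
= 300 * 1.9
= 570.0 seconds

570.0 seconds


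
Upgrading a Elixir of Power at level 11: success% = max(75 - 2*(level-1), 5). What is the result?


raw_rate = 75 - 2 * (11 - 1)
= 75 - 2 * 10
= 75 - 20
= 55
Apply floor: max(55, 5) = 55%

55%


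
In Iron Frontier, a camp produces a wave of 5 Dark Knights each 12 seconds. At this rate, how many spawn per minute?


Spawns per minute = count * (60 / interval)
= 5 * (60 / 12)
= 5 * 5.0
= 25.0

25.0 per minute


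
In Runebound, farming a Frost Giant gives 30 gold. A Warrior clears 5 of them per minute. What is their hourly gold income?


Gold per minute = 30 * 5 = 150
Gold per hour = 150 * 60 = 9000

9000 gold/hour


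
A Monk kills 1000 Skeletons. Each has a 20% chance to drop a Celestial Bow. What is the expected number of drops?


Expected drops = kills * (drop_rate / 100)
= 1000 * (20 / 100)
= 1000 * 0.2
= 200.0

200.0 drops


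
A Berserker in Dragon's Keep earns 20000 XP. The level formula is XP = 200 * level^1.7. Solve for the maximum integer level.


XP = 200 * level^1.7, so level = (XP / 200)^(1/1.7)
= (20000 / 200)^(1/1.7)
= 100.0^0.5882
= 15.0131
Floor: level = 15

level 15


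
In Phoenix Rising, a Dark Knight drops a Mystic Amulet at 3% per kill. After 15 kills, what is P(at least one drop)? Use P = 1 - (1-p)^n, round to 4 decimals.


P(at least one) = 1 - P(none) = 1 - (1-p)^n
p = 3/100 = 0.03
1 - p = 0.97
(1 - p)^15 = 0.97^15 = 0.633251
P(at least one) = 1 - 0.633251 = 0.3667

0.3667


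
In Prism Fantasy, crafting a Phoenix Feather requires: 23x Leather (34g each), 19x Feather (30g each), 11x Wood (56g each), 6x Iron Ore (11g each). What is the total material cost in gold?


Cost breakdown:
  Leather: 23 * 34 = 782
  Feather: 19 * 30 = 570
  Wood: 11 * 56 = 616
  Iron Ore: 6 * 11 = 66
Total = 782 + 570 + 616 + 66 = 2034

2034 gold


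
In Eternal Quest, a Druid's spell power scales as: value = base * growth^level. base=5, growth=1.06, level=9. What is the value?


value = base * growth^level
= 5 * 1.06^9
= 5 * 1.689479
= 8.45

8.45 spell power


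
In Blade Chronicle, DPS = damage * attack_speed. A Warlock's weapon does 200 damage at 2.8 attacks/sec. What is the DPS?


DPS = damage * attack_speed
= 200 * 2.8
= 560.0

560.0 DPS


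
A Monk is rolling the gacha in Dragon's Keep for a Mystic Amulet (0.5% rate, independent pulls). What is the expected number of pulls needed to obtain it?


Expected pulls for a geometric distribution = 1/p = 100 / rate%
= 100 / 0.5
= 200.0

200.0 pulls


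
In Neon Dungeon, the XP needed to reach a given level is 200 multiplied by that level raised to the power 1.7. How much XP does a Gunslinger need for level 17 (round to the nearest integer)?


XP = 200 * level^1.7
Substitute level = 17:
XP = 200 * 17^1.7
= 200 * 123.5274
= 24705

24705 XP


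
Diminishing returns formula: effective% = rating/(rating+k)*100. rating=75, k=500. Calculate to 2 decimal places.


effective% = rating / (rating + k) * 100
= 75 / (75 + 500) * 100
= 75 / 575 * 100
= 0.130435 * 100
= 13.04%

13.04%


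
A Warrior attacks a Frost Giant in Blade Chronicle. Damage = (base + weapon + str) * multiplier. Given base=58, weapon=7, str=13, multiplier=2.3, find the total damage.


Sum base + weapon + str = 58 + 7 + 13 = 78
Multiply by 2.3:
78 * 2.3 = 179.4

179.4 damage


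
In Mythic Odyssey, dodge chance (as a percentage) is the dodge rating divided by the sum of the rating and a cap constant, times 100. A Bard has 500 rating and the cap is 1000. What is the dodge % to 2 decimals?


dodge% = 500 / (500 + 1000) * 100
= 500 / 1500 * 100
= 0.333333 * 100
= 33.33%

33.33%


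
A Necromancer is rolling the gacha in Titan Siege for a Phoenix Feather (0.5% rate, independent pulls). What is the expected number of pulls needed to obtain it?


Expected pulls for a geometric distribution = 1/p = 100 / rate%
= 100 / 0.5
= 200.0

200.0 pulls


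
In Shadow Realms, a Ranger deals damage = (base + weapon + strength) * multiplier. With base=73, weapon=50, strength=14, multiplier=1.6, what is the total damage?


Sum base + weapon + str = 73 + 50 + 14 = 137
Multiply by 1.6:
137 * 1.6 = 219.2

219.2 damage


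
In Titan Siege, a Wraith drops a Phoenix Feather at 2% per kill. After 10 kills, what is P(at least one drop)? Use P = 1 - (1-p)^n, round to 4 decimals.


P(at least one) = 1 - P(none) = 1 - (1-p)^n
p = 2/100 = 0.02
1 - p = 0.98
(1 - p)^10 = 0.98^10 = 0.817073
P(at least one) = 1 - 0.817073 = 0.1829

0.1829


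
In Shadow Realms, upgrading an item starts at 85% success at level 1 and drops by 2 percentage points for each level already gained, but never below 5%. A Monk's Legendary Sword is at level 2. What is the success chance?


raw_rate = 85 - 2 * (2 - 1)
= 85 - 2 * 1
= 85 - 2
= 83
Apply floor: max(83, 5) = 83%

83%


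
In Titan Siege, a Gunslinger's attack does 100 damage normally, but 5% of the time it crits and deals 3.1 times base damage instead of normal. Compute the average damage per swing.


E[dmg] = base * (1 + crit_chance * (crit_mult - 1))
cc as decimal = 5/100 = 0.05
cm - 1 = 3.1 - 1 = 2.1
Bonus factor = 0.05 * 2.1 = 0.105
Total multiplier = 1 + 0.105 = 1.105
Expected damage = 100 * 1.105 = 110.50

110.50 damage


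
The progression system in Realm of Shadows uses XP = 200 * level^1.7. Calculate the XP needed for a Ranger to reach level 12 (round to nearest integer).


XP = 200 * level^1.7
Substitute level = 12:
XP = 200 * 12^1.7
= 200 * 68.3295
= 13666

13666 XP


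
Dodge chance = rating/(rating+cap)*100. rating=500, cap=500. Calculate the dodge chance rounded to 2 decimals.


dodge% = 500 / (500 + 500) * 100
= 500 / 1000 * 100
= 0.5 * 100
= 50.00%

50.00%


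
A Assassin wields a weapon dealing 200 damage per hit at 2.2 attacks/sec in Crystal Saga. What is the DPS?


DPS = damage * attack_speed
= 200 * 2.2
= 440.0

440.0 DPS


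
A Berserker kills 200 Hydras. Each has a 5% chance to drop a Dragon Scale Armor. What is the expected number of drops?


Expected drops = kills * (drop_rate / 100)
= 200 * (5 / 100)
= 200 * 0.05
= 10.0

10.0 drops


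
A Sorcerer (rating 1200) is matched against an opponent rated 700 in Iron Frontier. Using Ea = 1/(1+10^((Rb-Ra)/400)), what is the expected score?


Elo expected score: Ea = 1/(1 + 10^((Rb-Ra)/400))
Rb - Ra = 700 - 1200 = -500
(Rb-Ra)/400 = -500/400 = -1.25
10^-1.25 = 0.056234
Ea = 1/(1 + 0.056234) = 1/1.056234 = 0.9468

0.9468


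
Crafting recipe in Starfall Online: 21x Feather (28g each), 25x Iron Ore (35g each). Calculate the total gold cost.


Cost breakdown:
  Feather: 21 * 28 = 588
  Iron Ore: 25 * 35 = 875
Total = 588 + 875 = 1463

1463 gold


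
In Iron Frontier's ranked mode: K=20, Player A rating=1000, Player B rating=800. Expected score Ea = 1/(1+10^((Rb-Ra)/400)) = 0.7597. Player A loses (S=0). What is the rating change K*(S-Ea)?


Elo update: delta = K * (S - Ea), where S = 0 (loses)
S - Ea = 0 - 0.7597 = -0.7597
Rating change = 20 * -0.7597
= -15.19

-15.19 rating points


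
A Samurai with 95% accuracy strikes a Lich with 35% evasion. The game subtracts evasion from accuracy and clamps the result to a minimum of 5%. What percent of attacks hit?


accuracy - evasion = 95 - 35 = 60
Apply floor: max(60, 5) = 60
Hit chance = 60%

60%


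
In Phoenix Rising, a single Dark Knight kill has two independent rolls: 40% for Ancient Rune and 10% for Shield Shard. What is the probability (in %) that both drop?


For independent events, P(both) = P(A) * P(B)
= 40% * 10%
= 400 / 100 %
= 4.0%

4.0%


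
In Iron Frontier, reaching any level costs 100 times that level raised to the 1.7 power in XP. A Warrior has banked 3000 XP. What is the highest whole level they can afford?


XP = 100 * level^1.7, so level = (XP / 100)^(1/1.7)
= (3000 / 100)^(1/1.7)
= 30.0^0.5882
= 7.3943
Floor: level = 7

level 7


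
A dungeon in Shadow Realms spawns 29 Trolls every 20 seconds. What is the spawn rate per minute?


Spawns per minute = count * (60 / interval)
= 29 * (60 / 20)
= 29 * 3.0
= 87.0

87.0 per minute


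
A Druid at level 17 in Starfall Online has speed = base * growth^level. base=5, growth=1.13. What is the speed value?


value = base * growth^level
= 5 * 1.13^17
= 5 * 7.986078
= 39.93

39.93 speed


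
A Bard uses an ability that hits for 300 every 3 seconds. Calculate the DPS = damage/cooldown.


DPS = damage / cooldown
= 300 / 3
= 100.00

100.00 DPS


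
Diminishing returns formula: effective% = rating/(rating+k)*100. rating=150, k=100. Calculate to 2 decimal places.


effective% = rating / (rating + k) * 100
= 150 / (150 + 100) * 100
= 150 / 250 * 100
= 0.6 * 100
= 60.00%

60.00%


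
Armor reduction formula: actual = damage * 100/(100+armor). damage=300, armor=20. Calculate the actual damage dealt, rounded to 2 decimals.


actual = 300 * 100 / (100 + 20)
= 300 * 100 / 120
= 30000 / 120
= 250.00

250.00 damage


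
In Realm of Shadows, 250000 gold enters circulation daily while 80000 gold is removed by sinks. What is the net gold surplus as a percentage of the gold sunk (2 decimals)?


Net gold = 250000 - 80000 = 170000
Inflation rate = net / sunk * 100 = 170000 / 80000 * 100
= 2.125 * 100
= 212.50%

212.50%


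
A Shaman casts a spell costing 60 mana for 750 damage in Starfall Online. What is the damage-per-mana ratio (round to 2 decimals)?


Efficiency = damage / mana
= 750 / 60
= 12.50

12.50 dmg/mana


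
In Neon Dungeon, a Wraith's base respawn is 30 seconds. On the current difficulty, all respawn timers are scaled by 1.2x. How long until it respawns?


Respawn time = base * multiplier
= 30 * 1.2
= 36.0 seconds

36.0 seconds


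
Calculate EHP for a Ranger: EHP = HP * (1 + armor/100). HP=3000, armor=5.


EHP = 3000 * (1 + 5/100)
= 3000 * (1 + 0.05)
= 3000 * 1.05
= 3150.0

3150.0 EHP


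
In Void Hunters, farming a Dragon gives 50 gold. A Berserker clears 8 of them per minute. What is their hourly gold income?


Gold per minute = 50 * 8 = 400
Gold per hour = 400 * 60 = 24000

24000 gold/hour


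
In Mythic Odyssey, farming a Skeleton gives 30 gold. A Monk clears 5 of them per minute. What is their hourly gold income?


Gold per minute = 30 * 5 = 150
Gold per hour = 150 * 60 = 9000

9000 gold/hour


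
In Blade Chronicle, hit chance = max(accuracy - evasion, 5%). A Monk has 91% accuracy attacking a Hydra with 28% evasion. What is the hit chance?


accuracy - evasion = 91 - 28 = 63
Apply floor: max(63, 5) = 63
Hit chance = 63%

63%


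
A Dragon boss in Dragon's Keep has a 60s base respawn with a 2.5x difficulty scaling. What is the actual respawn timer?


Respawn time = base * multiplier
= 60 * 2.5
= 150.0 seconds

150.0 seconds


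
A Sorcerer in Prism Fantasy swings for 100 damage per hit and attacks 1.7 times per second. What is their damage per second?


DPS = damage * attack_speed
= 100 * 1.7
= 170.0

170.0 DPS


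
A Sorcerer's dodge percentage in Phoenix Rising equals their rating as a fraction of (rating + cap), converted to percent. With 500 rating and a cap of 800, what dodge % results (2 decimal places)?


dodge% = 500 / (500 + 800) * 100
= 500 / 1300 * 100
= 0.384615 * 100
= 38.46%

38.46%


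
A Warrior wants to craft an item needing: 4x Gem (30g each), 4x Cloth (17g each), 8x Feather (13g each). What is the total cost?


Cost breakdown:
  Gem: 4 * 30 = 120
  Cloth: 4 * 17 = 68
  Feather: 8 * 13 = 104
Total = 120 + 68 + 104 = 292

292 gold


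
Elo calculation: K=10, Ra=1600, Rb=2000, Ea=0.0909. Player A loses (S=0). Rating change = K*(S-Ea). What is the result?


Elo update: delta = K * (S - Ea), where S = 0 (loses)
S - Ea = 0 - 0.0909 = -0.0909
Rating change = 10 * -0.0909
= -0.91

-0.91 rating points


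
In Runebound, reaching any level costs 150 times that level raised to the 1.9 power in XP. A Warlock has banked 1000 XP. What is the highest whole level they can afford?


XP = 150 * level^1.9, so level = (XP / 150)^(1/1.9)
= (1000 / 150)^(1/1.9)
= 6.6667^0.5263
= 2.7142
Floor: level = 2

level 2


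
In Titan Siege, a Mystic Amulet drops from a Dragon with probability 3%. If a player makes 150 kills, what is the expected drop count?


Expected drops = kills * (drop_rate / 100)
= 150 * (3 / 100)
= 150 * 0.03
= 4.5

4.5 drops


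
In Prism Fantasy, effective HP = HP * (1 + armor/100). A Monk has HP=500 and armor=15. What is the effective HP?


EHP = 500 * (1 + 15/100)
= 500 * (1 + 0.15)
= 500 * 1.15
= 575.0

575.0 EHP


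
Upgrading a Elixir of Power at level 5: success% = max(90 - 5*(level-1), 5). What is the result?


raw_rate = 90 - 5 * (5 - 1)
= 90 - 5 * 4
= 90 - 20
= 70
Apply floor: max(70, 5) = 70%

70%


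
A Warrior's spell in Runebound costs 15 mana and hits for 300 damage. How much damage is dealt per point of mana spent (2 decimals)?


Efficiency = damage / mana
= 300 / 15
= 20.00

20.00 dmg/mana


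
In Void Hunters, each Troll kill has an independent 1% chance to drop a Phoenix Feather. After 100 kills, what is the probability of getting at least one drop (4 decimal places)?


P(at least one) = 1 - P(none) = 1 - (1-p)^n
p = 1/100 = 0.01
1 - p = 0.99
(1 - p)^100 = 0.99^100 = 0.366032
P(at least one) = 1 - 0.366032 = 0.6340

0.6340


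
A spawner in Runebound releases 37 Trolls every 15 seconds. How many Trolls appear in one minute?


Spawns per minute = count * (60 / interval)
= 37 * (60 / 15)
= 37 * 4.0
= 148.0

148.0 per minute


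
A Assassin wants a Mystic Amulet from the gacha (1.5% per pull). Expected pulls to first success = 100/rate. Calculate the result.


Expected pulls for a geometric distribution = 1/p = 100 / rate%
= 100 / 1.5
= 66.67

66.67 pulls


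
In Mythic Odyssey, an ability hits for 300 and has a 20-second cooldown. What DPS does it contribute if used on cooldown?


DPS = damage / cooldown
= 300 / 20
= 15.00

15.00 DPS


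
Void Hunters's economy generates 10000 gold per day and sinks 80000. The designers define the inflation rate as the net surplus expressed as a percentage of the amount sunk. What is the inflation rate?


Net gold = 10000 - 80000 = -70000
Inflation rate = net / sunk * 100 = -70000 / 80000 * 100
= -0.875 * 100
= -87.50%

-87.50%


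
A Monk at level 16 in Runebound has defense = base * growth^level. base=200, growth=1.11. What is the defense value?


value = base * growth^level
= 200 * 1.11^16
= 200 * 5.310894
= 1062.18

1062.18 defense


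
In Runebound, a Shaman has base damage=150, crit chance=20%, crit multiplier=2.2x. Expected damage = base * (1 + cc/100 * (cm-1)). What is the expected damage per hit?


E[dmg] = base * (1 + crit_chance * (crit_mult - 1))
cc as decimal = 20/100 = 0.2
cm - 1 = 2.2 - 1 = 1.2
Bonus factor = 0.2 * 1.2 = 0.24
Total multiplier = 1 + 0.24 = 1.24
Expected damage = 150 * 1.24 = 186.00

186.00 damage


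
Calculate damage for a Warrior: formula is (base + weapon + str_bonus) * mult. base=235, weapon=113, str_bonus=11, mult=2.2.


Sum base + weapon + str = 235 + 113 + 11 = 359
Multiply by 2.2:
359 * 2.2 = 789.8

789.8 damage


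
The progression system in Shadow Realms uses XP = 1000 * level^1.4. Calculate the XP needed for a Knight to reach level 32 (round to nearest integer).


XP = 1000 * level^1.4
Substitute level = 32:
XP = 1000 * 32^1.4
= 1000 * 128.0
= 128000

128000 XP


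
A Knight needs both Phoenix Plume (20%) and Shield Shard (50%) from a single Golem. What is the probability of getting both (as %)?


For independent events, P(both) = P(A) * P(B)
= 20% * 50%
= 1000 / 100 %
= 10.0%

10.0%


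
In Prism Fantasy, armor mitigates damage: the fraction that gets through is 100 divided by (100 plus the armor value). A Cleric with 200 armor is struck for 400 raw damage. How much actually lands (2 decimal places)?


actual = 400 * 100 / (100 + 200)
= 400 * 100 / 300
= 40000 / 300
= 133.33

133.33 damage


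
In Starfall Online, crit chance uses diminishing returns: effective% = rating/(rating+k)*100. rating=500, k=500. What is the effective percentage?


effective% = rating / (rating + k) * 100
= 500 / (500 + 500) * 100
= 500 / 1000 * 100
= 0.5 * 100
= 50.00%

50.00%


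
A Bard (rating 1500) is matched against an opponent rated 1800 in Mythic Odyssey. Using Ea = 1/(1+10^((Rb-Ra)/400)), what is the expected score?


Elo expected score: Ea = 1/(1 + 10^((Rb-Ra)/400))
Rb - Ra = 1800 - 1500 = 300
(Rb-Ra)/400 = 300/400 = 0.75
10^0.75 = 5.623413
Ea = 1/(1 + 5.623413) = 1/6.623413 = 0.1510

0.1510


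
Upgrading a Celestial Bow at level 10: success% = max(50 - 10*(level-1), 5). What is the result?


raw_rate = 50 - 10 * (10 - 1)
= 50 - 10 * 9
= 50 - 90
= -40
Apply floor: max(-40, 5) = 5%

5%


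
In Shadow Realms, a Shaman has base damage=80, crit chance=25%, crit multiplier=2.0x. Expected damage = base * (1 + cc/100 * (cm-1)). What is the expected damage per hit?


E[dmg] = base * (1 + crit_chance * (crit_mult - 1))
cc as decimal = 25/100 = 0.25
cm - 1 = 2.0 - 1 = 1.0
Bonus factor = 0.25 * 1.0 = 0.25
Total multiplier = 1 + 0.25 = 1.25
Expected damage = 80 * 1.25 = 100.00

100.00 damage


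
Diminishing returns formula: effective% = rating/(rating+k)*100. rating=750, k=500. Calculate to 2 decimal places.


effective% = rating / (rating + k) * 100
= 750 / (750 + 500) * 100
= 750 / 1250 * 100
= 0.6 * 100
= 60.00%

60.00%


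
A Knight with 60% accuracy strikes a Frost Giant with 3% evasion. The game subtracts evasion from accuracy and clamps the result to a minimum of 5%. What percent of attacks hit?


accuracy - evasion = 60 - 3 = 57
Apply floor: max(57, 5) = 57
Hit chance = 57%

57%


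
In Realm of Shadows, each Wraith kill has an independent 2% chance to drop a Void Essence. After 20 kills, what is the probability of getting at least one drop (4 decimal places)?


P(at least one) = 1 - P(none) = 1 - (1-p)^n
p = 2/100 = 0.02
1 - p = 0.98
(1 - p)^20 = 0.98^20 = 0.667608
P(at least one) = 1 - 0.667608 = 0.3324

0.3324


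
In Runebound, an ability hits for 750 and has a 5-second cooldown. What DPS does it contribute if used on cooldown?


DPS = damage / cooldown
= 750 / 5
= 150.00

150.00 DPS


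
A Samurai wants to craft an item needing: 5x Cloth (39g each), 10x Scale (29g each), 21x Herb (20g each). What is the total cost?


Cost breakdown:
  Cloth: 5 * 39 = 195
  Scale: 10 * 29 = 290
  Herb: 21 * 20 = 420
Total = 195 + 290 + 420 = 905

905 gold


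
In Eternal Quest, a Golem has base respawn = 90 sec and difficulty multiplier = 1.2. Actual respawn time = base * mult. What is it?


Respawn time = base * multiplier
= 90 * 1.2
= 108.0 seconds

108.0 seconds


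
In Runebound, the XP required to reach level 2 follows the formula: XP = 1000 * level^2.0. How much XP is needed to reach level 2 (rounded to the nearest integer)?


XP = 1000 * level^2.0
Substitute level = 2:
XP = 1000 * 2^2.0
= 1000 * 4.0
= 4000

4000 XP


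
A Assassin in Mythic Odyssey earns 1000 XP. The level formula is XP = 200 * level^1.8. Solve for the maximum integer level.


XP = 200 * level^1.8, so level = (XP / 200)^(1/1.8)
= (1000 / 200)^(1/1.8)
= 5.0^0.5556
= 2.4452
Floor: level = 2

level 2


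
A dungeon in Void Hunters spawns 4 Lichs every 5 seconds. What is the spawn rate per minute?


Spawns per minute = count * (60 / interval)
= 4 * (60 / 5)
= 4 * 12.0
= 48.0

48.0 per minute


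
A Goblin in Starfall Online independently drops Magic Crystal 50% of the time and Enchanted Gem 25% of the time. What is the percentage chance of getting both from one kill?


For independent events, P(both) = P(A) * P(B)
= 50% * 25%
= 1250 / 100 %
= 12.5%

12.5%


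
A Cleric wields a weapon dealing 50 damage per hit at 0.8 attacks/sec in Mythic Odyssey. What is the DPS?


DPS = damage * attack_speed
= 50 * 0.8
= 40.0

40.0 DPS


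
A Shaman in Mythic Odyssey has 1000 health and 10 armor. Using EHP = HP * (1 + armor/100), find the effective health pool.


EHP = 1000 * (1 + 10/100)
= 1000 * (1 + 0.1)
= 1000 * 1.1
= 1100.0

1100.0 EHP


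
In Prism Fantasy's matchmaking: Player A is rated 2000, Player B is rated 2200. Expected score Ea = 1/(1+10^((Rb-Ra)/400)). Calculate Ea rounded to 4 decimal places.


Elo expected score: Ea = 1/(1 + 10^((Rb-Ra)/400))
Rb - Ra = 2200 - 2000 = 200
(Rb-Ra)/400 = 200/400 = 0.5
10^0.5 = 3.162278
Ea = 1/(1 + 3.162278) = 1/4.162278 = 0.2403

0.2403


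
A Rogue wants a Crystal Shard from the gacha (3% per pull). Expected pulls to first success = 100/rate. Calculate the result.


Expected pulls for a geometric distribution = 1/p = 100 / rate%
= 100 / 3
= 33.33

33.33 pulls


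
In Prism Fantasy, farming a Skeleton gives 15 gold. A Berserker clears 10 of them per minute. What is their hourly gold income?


Gold per minute = 15 * 10 = 150
Gold per hour = 150 * 60 = 9000

9000 gold/hour


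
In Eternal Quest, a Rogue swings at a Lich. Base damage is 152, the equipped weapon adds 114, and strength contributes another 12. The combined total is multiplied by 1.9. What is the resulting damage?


Sum base + weapon + str = 152 + 114 + 12 = 278
Multiply by 1.9:
278 * 1.9 = 528.2

528.2 damage


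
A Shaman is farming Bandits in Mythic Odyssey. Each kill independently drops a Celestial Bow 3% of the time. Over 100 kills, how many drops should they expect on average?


Expected drops = kills * (drop_rate / 100)
= 100 * (3 / 100)
= 100 * 0.03
= 3.0

3.0 drops


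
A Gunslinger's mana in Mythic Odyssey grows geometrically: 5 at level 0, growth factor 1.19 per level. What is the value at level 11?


value = base * growth^level
= 5 * 1.19^11
= 5 * 6.776674
= 33.88

33.88 mana


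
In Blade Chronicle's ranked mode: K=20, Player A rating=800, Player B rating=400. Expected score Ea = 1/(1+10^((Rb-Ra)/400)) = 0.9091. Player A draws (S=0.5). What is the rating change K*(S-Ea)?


Elo update: delta = K * (S - Ea), where S = 0.5 (draws)
S - Ea = 0.5 - 0.9091 = -0.4091
Rating change = 20 * -0.4091
= -8.18

-8.18 rating points


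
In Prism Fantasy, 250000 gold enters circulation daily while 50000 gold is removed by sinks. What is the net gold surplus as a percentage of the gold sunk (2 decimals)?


Net gold = 250000 - 50000 = 200000
Inflation rate = net / sunk * 100 = 200000 / 50000 * 100
= 4.0 * 100
= 400.00%

400.00%


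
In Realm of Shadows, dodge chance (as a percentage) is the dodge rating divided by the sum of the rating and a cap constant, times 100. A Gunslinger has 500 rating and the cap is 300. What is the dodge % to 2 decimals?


dodge% = 500 / (500 + 300) * 100
= 500 / 800 * 100
= 0.625 * 100
= 62.50%

62.50%


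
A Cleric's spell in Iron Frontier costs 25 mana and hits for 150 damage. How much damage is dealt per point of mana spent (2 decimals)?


Efficiency = damage / mana
= 150 / 25
= 6.00

6.00 dmg/mana


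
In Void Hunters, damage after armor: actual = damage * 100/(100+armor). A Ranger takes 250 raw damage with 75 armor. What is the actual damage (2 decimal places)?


actual = 250 * 100 / (100 + 75)
= 250 * 100 / 175
= 25000 / 175
= 142.86

142.86 damage


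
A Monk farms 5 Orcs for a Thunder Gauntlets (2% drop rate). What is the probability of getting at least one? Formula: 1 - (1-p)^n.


P(at least one) = 1 - P(none) = 1 - (1-p)^n
p = 2/100 = 0.02
1 - p = 0.98
(1 - p)^5 = 0.98^5 = 0.903921
P(at least one) = 1 - 0.903921 = 0.0961

0.0961


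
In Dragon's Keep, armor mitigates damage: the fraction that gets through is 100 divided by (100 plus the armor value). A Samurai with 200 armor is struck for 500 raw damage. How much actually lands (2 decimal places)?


actual = 500 * 100 / (100 + 200)
= 500 * 100 / 300
= 50000 / 300
= 166.67

166.67 damage


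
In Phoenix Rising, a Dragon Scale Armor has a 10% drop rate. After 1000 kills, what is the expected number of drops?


Expected drops = kills * (drop_rate / 100)
= 1000 * (10 / 100)
= 1000 * 0.1
= 100.0

100.0 drops


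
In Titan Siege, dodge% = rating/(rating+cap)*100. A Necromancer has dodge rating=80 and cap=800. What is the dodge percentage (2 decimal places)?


dodge% = 80 / (80 + 800) * 100
= 80 / 880 * 100
= 0.090909 * 100
= 9.09%

9.09%


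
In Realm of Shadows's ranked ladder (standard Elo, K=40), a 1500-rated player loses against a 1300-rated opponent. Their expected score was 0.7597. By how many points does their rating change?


Elo update: delta = K * (S - Ea), where S = 0 (loses)
S - Ea = 0 - 0.7597 = -0.7597
Rating change = 40 * -0.7597
= -30.39

-30.39 rating points


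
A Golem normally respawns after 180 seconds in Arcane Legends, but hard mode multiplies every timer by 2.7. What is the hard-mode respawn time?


Respawn time = base * multiplier
= 180 * 2.7
= 486.0 seconds

486.0 seconds


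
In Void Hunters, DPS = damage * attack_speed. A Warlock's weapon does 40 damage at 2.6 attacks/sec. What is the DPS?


DPS = damage * attack_speed
= 40 * 2.6
= 104.0

104.0 DPS


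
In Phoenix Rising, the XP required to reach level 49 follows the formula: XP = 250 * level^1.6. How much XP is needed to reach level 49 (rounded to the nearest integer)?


XP = 250 * level^1.6
Substitute level = 49:
XP = 250 * 49^1.6
= 250 * 506.1902
= 126548

126548 XP


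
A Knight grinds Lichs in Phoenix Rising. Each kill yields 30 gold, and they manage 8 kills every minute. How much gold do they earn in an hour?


Gold per minute = 30 * 8 = 240
Gold per hour = 240 * 60 = 14400

14400 gold/hour


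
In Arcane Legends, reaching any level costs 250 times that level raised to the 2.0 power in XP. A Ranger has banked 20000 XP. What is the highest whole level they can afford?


XP = 250 * level^2.0, so level = (XP / 250)^(1/2.0)
= (20000 / 250)^(1/2.0)
= 80.0^0.5
= 8.9443
Floor: level = 8

level 8


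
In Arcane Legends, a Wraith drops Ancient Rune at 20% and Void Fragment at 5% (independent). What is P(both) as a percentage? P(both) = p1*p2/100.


For independent events, P(both) = P(A) * P(B)
= 20% * 5%
= 100 / 100 %
= 1.0%

1.0%


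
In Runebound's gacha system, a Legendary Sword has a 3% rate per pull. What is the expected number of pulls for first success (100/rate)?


Expected pulls for a geometric distribution = 1/p = 100 / rate%
= 100 / 3
= 33.33

33.33 pulls


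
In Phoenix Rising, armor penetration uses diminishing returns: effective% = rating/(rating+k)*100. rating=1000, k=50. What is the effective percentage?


effective% = rating / (rating + k) * 100
= 1000 / (1000 + 50) * 100
= 1000 / 1050 * 100
= 0.952381 * 100
= 95.24%

95.24%


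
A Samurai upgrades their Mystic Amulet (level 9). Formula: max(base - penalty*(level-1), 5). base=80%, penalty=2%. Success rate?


raw_rate = 80 - 2 * (9 - 1)
= 80 - 2 * 8
= 80 - 16
= 64
Apply floor: max(64, 5) = 64%

64%


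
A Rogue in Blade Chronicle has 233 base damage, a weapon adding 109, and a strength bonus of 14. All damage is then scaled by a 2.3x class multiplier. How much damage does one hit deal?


Sum base + weapon + str = 233 + 109 + 14 = 356
Multiply by 2.3:
356 * 2.3 = 818.8

818.8 damage


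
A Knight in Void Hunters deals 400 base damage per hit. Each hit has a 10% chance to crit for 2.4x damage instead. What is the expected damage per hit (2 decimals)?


E[dmg] = base * (1 + crit_chance * (crit_mult - 1))
cc as decimal = 10/100 = 0.1
cm - 1 = 2.4 - 1 = 1.4
Bonus factor = 0.1 * 1.4 = 0.14
Total multiplier = 1 + 0.14 = 1.14
Expected damage = 400 * 1.14 = 456.00

456.00 damage


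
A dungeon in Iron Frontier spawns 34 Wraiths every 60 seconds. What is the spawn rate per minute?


Spawns per minute = count * (60 / interval)
= 34 * (60 / 60)
= 34 * 1.0
= 34.0

34.0 per minute


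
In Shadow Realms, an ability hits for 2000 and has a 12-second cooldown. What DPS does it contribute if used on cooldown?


DPS = damage / cooldown
= 2000 / 12
= 166.67

166.67 DPS


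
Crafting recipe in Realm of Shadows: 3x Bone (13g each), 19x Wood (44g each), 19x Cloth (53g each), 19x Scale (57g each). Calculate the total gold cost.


Cost breakdown:
  Bone: 3 * 13 = 39
  Wood: 19 * 44 = 836
  Cloth: 19 * 53 = 1007
  Scale: 19 * 57 = 1083
Total = 39 + 836 + 1007 + 1083 = 2965

2965 gold


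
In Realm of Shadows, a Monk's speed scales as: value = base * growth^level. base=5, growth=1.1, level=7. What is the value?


value = base * growth^level
= 5 * 1.1^7
= 5 * 1.948717
= 9.74

9.74 speed


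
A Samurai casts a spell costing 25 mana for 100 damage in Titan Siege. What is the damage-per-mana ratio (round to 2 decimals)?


Efficiency = damage / mana
= 100 / 25
= 4.00

4.00 dmg/mana


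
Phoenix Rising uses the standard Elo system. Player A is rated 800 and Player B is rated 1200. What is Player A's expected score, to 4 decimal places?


Elo expected score: Ea = 1/(1 + 10^((Rb-Ra)/400))
Rb - Ra = 1200 - 800 = 400
(Rb-Ra)/400 = 400/400 = 1.0
10^1.0 = 10.0
Ea = 1/(1 + 10.0) = 1/11.0 = 0.0909

0.0909


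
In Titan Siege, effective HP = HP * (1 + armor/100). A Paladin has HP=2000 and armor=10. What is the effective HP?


EHP = 2000 * (1 + 10/100)
= 2000 * (1 + 0.1)
= 2000 * 1.1
= 2200.0

2200.0 EHP


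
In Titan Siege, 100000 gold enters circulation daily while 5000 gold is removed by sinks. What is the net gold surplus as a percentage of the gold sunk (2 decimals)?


Net gold = 100000 - 5000 = 95000
Inflation rate = net / sunk * 100 = 95000 / 5000 * 100
= 19.0 * 100
= 1900.00%

1900.00%


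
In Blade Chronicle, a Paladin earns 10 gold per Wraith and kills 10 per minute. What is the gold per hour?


Gold per minute = 10 * 10 = 100
Gold per hour = 100 * 60 = 6000

6000 gold/hour


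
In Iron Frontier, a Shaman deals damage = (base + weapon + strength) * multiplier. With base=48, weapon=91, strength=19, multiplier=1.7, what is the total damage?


Sum base + weapon + str = 48 + 91 + 19 = 158
Multiply by 1.7:
158 * 1.7 = 268.6

268.6 damage


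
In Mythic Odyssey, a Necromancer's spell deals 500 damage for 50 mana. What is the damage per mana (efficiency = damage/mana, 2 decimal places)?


Efficiency = damage / mana
= 500 / 50
= 10.00

10.00 dmg/mana


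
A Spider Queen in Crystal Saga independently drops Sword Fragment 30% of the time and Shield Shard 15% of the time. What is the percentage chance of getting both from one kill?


For independent events, P(both) = P(A) * P(B)
= 30% * 15%
= 450 / 100 %
= 4.5%

4.5%


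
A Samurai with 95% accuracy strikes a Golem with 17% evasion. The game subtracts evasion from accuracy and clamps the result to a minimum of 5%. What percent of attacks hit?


accuracy - evasion = 95 - 17 = 78
Apply floor: max(78, 5) = 78
Hit chance = 78%

78%


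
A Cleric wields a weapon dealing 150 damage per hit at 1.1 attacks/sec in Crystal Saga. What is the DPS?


DPS = damage * attack_speed
= 150 * 1.1
= 165.0

165.0 DPS


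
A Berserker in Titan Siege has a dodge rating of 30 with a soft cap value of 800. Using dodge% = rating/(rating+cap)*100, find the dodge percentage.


dodge% = 30 / (30 + 800) * 100
= 30 / 830 * 100
= 0.036145 * 100
= 3.61%

3.61%


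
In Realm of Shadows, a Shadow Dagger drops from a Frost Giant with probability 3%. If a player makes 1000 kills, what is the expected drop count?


Expected drops = kills * (drop_rate / 100)
= 1000 * (3 / 100)
= 1000 * 0.03
= 30.0

30.0 drops


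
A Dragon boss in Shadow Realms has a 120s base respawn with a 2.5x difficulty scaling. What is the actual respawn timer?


Respawn time = base * multiplier
= 120 * 2.5
= 300.0 seconds

300.0 seconds


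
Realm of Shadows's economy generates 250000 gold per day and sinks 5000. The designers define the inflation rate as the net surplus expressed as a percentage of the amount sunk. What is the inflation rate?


Net gold = 250000 - 5000 = 245000
Inflation rate = net / sunk * 100 = 245000 / 5000 * 100
= 49.0 * 100
= 4900.00%

4900.00%


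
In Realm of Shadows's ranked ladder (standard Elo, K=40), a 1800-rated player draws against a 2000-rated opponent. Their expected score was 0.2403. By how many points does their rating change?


Elo update: delta = K * (S - Ea), where S = 0.5 (draws)
S - Ea = 0.5 - 0.2403 = 0.2597
Rating change = 40 * 0.2597
= 10.39

10.39 rating points


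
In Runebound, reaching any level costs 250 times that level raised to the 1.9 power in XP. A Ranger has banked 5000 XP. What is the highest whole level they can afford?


XP = 250 * level^1.9, so level = (XP / 250)^(1/1.9)
= (5000 / 250)^(1/1.9)
= 20.0^0.5263
= 4.839
Floor: level = 4

level 4


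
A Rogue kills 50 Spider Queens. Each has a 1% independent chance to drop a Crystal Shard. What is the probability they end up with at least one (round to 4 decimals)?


P(at least one) = 1 - P(none) = 1 - (1-p)^n
p = 1/100 = 0.01
1 - p = 0.99
(1 - p)^50 = 0.99^50 = 0.605006
P(at least one) = 1 - 0.605006 = 0.3950

0.3950


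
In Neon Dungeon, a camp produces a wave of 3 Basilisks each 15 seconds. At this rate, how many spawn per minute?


Spawns per minute = count * (60 / interval)
= 3 * (60 / 15)
= 3 * 4.0
= 12.0

12.0 per minute


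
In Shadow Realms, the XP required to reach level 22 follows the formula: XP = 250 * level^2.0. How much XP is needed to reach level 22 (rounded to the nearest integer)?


XP = 250 * level^2.0
Substitute level = 22:
XP = 250 * 22^2.0
= 250 * 484.0
= 121000

121000 XP


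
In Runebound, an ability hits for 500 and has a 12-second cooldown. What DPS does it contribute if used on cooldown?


DPS = damage / cooldown
= 500 / 12
= 41.67

41.67 DPS


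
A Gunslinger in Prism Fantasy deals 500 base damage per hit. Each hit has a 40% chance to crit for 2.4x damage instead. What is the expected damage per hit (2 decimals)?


E[dmg] = base * (1 + crit_chance * (crit_mult - 1))
cc as decimal = 40/100 = 0.4
cm - 1 = 2.4 - 1 = 1.4
Bonus factor = 0.4 * 1.4 = 0.56
Total multiplier = 1 + 0.56 = 1.56
Expected damage = 500 * 1.56 = 780.00

780.00 damage


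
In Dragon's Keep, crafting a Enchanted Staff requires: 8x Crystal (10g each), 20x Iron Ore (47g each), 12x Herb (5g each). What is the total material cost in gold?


Cost breakdown:
  Crystal: 8 * 10 = 80
  Iron Ore: 20 * 47 = 940
  Herb: 12 * 5 = 60
Total = 80 + 940 + 60 = 1080

1080 gold


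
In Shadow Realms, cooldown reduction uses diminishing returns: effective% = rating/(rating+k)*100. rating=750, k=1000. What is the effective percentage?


effective% = rating / (rating + k) * 100
= 750 / (750 + 1000) * 100
= 750 / 1750 * 100
= 0.428571 * 100
= 42.86%

42.86%


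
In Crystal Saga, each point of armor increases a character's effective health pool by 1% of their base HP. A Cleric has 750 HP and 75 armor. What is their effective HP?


EHP = 750 * (1 + 75/100)
= 750 * (1 + 0.75)
= 750 * 1.75
= 1312.5

1312.5 EHP


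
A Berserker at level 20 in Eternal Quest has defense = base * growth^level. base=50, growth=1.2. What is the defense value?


value = base * growth^level
= 50 * 1.2^20
= 50 * 38.3376
= 1916.88

1916.88 defense


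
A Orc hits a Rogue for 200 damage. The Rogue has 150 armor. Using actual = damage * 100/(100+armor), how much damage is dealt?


actual = 200 * 100 / (100 + 150)
= 200 * 100 / 250
= 20000 / 250
= 80.00

80.00 damage


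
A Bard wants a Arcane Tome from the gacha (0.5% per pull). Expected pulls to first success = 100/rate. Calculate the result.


Expected pulls for a geometric distribution = 1/p = 100 / rate%
= 100 / 0.5
= 200.0

200.0 pulls


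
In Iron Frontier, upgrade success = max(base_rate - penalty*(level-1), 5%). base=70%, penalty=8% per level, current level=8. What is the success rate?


raw_rate = 70 - 8 * (8 - 1)
= 70 - 8 * 7
= 70 - 56
= 14
Apply floor: max(14, 5) = 14%

14%


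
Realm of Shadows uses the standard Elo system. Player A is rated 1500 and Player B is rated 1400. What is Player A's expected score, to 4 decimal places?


Elo expected score: Ea = 1/(1 + 10^((Rb-Ra)/400))
Rb - Ra = 1400 - 1500 = -100
(Rb-Ra)/400 = -100/400 = -0.25
10^-0.25 = 0.562341
Ea = 1/(1 + 0.562341) = 1/1.562341 = 0.6401

0.6401


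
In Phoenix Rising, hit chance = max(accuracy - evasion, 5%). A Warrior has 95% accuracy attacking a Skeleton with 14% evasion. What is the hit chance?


accuracy - evasion = 95 - 14 = 81
Apply floor: max(81, 5) = 81
Hit chance = 81%

81%


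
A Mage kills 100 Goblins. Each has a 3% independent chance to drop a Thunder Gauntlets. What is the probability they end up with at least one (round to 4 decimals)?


P(at least one) = 1 - P(none) = 1 - (1-p)^n
p = 3/100 = 0.03
1 - p = 0.97
(1 - p)^100 = 0.97^100 = 0.047553
P(at least one) = 1 - 0.047553 = 0.9524

0.9524
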